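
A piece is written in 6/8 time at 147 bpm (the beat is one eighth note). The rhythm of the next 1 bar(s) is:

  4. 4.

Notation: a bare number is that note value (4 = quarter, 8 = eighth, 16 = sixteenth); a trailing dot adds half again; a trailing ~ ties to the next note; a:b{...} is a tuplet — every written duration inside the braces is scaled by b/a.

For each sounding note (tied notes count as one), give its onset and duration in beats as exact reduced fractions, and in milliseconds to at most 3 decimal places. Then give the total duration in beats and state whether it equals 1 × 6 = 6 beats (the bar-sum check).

1) 0.0ms=0b +1224.49ms=3b
2) 1224.49ms=3b +1224.49ms=3b
Σ=6b of 6 (147bpm 6/8) — PASS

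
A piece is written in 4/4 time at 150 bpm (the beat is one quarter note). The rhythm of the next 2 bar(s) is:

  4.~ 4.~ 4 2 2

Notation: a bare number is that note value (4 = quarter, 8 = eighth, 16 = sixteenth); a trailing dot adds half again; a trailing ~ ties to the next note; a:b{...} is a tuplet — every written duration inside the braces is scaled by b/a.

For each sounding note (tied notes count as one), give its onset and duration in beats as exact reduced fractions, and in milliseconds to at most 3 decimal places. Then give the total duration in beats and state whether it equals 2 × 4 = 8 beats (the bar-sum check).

1) 0.0ms=0b +1600.0ms=4b
2) 1600.0ms=4b +800.0ms=2b
3) 2400.0ms=6b +800.0ms=2b
Σ=8b of 8 (150bpm 4/4) — PASS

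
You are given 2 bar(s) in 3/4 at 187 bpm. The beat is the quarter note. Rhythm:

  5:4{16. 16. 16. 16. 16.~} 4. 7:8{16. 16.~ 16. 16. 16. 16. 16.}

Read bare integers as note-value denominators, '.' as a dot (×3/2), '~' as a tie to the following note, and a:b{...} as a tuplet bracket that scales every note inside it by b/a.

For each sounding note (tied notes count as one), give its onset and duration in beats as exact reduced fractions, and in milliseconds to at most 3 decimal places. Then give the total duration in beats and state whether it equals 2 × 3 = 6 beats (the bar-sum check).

1) 0.0ms=0b +96.257ms=3/10b
2) 96.257ms=3/10b +96.257ms=3/10b
3) 192.513ms=3/5b +96.257ms=3/10b
4) 288.77ms=9/10b +96.257ms=3/10b
5) 385.027ms=6/5b +577.54ms=9/5b
6) 962.567ms=3b +137.51ms=3/7b
7) 1100.076ms=24/7b +275.019ms=6/7b
8) 1375.095ms=30/7b +137.51ms=3/7b
9) 1512.605ms=33/7b +137.51ms=3/7b
10) 1650.115ms=36/7b +137.51ms=3/7b
11) 1787.624ms=39/7b +137.51ms=3/7b
Σ=6b of 6 (187bpm 3/4) — PASS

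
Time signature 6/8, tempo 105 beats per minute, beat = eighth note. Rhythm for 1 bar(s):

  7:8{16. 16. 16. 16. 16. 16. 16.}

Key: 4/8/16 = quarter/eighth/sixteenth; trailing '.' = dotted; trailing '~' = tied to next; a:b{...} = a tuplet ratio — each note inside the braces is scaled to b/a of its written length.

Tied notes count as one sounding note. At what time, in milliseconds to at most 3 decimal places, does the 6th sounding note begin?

1. 0.0ms @ 0 + 489.796ms (6/7)
2. 489.796ms @ 6/7 + 489.796ms (6/7)
3. 979.592ms @ 12/7 + 489.796ms (6/7)
4. 1469.388ms @ 18/7 + 489.796ms (6/7)
5. 1959.184ms @ 24/7 + 489.796ms (6/7)
6. 2448.98ms @ 30/7 + 489.796ms (6/7)
7. 2938.776ms @ 36/7 + 489.796ms (6/7)

note 6 onset = 30/7b = 2448.98ms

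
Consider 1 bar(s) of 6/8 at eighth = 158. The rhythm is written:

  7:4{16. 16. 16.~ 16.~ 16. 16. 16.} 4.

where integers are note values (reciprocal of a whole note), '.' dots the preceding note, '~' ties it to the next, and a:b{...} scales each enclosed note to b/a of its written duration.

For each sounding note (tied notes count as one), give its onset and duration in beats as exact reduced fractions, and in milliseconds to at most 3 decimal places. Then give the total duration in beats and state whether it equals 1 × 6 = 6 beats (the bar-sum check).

1) 0.0ms=0b +162.749ms=3/7b
2) 162.749ms=3/7b +162.749ms=3/7b
3) 325.497ms=6/7b +488.246ms=9/7b
4) 813.743ms=15/7b +162.749ms=3/7b
5) 976.492ms=18/7b +162.749ms=3/7b
6) 1139.241ms=3b +1139.241ms=3b
Σ=6b of 6 (158bpm 6/8) — PASS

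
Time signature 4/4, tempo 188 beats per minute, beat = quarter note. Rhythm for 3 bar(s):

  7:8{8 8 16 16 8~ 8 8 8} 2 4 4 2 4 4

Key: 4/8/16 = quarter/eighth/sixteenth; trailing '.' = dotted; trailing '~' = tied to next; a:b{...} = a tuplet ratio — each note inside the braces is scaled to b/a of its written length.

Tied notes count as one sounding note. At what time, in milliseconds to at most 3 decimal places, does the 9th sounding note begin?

note 9 onset = 6b = 1914.894ms

1. 0.0ms @ 0 + 182.371ms (4/7)
2. 182.371ms @ 4/7 + 182.371ms (4/7)
3. 364.742ms @ 8/7 + 91.185ms (2/7)
4. 455.927ms @ 10/7 + 91.185ms (2/7)
5. 547.112ms @ 12/7 + 364.742ms (8/7)
6. 911.854ms @ 20/7 + 182.371ms (4/7)
7. 1094.225ms @ 24/7 + 182.371ms (4/7)
8. 1276.596ms @ 4 + 638.298ms (2)
9. 1914.894ms @ 6 + 319.149ms (1)
10. 2234.043ms @ 7 + 319.149ms (1)
11. 2553.191ms @ 8 + 638.298ms (2)
12. 3191.489ms @ 10 + 319.149ms (1)
13. 3510.638ms @ 11 + 319.149ms (1)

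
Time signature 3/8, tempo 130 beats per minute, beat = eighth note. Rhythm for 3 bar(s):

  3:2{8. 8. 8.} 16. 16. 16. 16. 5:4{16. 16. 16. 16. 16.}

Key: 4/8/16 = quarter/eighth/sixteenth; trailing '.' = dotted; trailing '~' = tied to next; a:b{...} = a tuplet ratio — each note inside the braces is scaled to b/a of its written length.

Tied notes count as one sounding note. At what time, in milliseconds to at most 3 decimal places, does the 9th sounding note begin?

1. 0.0ms @ 0 + 461.538ms (1)
2. 461.538ms @ 1 + 461.538ms (1)
3. 923.077ms @ 2 + 461.538ms (1)
4. 1384.615ms @ 3 + 346.154ms (3/4)
5. 1730.769ms @ 15/4 + 346.154ms (3/4)
6. 2076.923ms @ 9/2 + 346.154ms (3/4)
7. 2423.077ms @ 21/4 + 346.154ms (3/4)
8. 2769.231ms @ 6 + 276.923ms (3/5)
9. 3046.154ms @ 33/5 + 276.923ms (3/5)
10. 3323.077ms @ 36/5 + 276.923ms (3/5)
11. 3600.0ms @ 39/5 + 276.923ms (3/5)
12. 3876.923ms @ 42/5 + 276.923ms (3/5)

note 9 onset = 33/5b = 3046.154ms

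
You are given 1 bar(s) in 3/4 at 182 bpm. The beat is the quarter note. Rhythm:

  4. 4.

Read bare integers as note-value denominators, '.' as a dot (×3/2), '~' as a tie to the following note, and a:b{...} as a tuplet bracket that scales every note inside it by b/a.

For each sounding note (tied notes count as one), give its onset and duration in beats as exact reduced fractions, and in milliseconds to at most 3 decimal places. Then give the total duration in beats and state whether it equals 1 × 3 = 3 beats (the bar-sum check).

1) 0.0ms=0b +494.505ms=3/2b
2) 494.505ms=3/2b +494.505ms=3/2b
Σ=3b of 3 (182bpm 3/4) — PASS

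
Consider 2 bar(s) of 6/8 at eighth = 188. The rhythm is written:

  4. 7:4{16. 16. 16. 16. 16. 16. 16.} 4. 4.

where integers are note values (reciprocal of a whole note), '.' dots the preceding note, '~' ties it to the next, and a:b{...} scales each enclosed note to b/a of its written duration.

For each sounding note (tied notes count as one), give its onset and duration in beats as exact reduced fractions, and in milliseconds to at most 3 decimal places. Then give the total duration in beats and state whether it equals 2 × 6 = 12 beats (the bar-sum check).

1) 0.0ms=0b +957.447ms=3b
2) 957.447ms=3b +136.778ms=3/7b
3) 1094.225ms=24/7b +136.778ms=3/7b
4) 1231.003ms=27/7b +136.778ms=3/7b
5) 1367.781ms=30/7b +136.778ms=3/7b
6) 1504.559ms=33/7b +136.778ms=3/7b
7) 1641.337ms=36/7b +136.778ms=3/7b
8) 1778.116ms=39/7b +136.778ms=3/7b
9) 1914.894ms=6b +957.447ms=3b
10) 2872.34ms=9b +957.447ms=3b
Σ=12b of 12 (188bpm 6/8) — PASS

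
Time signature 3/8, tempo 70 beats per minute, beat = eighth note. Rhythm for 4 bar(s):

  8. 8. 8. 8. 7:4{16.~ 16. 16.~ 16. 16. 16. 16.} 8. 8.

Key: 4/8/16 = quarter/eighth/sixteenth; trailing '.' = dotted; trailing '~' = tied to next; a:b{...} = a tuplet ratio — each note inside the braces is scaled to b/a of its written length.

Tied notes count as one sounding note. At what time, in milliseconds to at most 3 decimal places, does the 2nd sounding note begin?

note 2 onset = 3/2b = 1285.714ms

1. 0.0ms @ 0 + 1285.714ms (3/2)
2. 1285.714ms @ 3/2 + 1285.714ms (3/2)
3. 2571.429ms @ 3 + 1285.714ms (3/2)
4. 3857.143ms @ 9/2 + 1285.714ms (3/2)
5. 5142.857ms @ 6 + 734.694ms (6/7)
6. 5877.551ms @ 48/7 + 734.694ms (6/7)
7. 6612.245ms @ 54/7 + 367.347ms (3/7)
8. 6979.592ms @ 57/7 + 367.347ms (3/7)
9. 7346.939ms @ 60/7 + 367.347ms (3/7)
10. 7714.286ms @ 9 + 1285.714ms (3/2)
11. 9000.0ms @ 21/2 + 1285.714ms (3/2)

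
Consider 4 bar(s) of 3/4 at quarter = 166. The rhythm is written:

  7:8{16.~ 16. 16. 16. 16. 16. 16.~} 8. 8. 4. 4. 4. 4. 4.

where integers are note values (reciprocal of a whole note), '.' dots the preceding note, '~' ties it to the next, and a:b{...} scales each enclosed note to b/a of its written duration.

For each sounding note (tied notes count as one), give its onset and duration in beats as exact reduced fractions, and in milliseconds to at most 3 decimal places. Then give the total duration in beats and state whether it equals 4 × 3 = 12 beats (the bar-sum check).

1) 0.0ms=0b +309.811ms=6/7b
2) 309.811ms=6/7b +154.905ms=3/7b
3) 464.716ms=9/7b +154.905ms=3/7b
4) 619.621ms=12/7b +154.905ms=3/7b
5) 774.527ms=15/7b +154.905ms=3/7b
6) 929.432ms=18/7b +425.99ms=33/28b
7) 1355.422ms=15/4b +271.084ms=3/4b
8) 1626.506ms=9/2b +542.169ms=3/2b
9) 2168.675ms=6b +542.169ms=3/2b
10) 2710.843ms=15/2b +542.169ms=3/2b
11) 3253.012ms=9b +542.169ms=3/2b
12) 3795.181ms=21/2b +542.169ms=3/2b
Σ=12b of 12 (166bpm 3/4) — PASS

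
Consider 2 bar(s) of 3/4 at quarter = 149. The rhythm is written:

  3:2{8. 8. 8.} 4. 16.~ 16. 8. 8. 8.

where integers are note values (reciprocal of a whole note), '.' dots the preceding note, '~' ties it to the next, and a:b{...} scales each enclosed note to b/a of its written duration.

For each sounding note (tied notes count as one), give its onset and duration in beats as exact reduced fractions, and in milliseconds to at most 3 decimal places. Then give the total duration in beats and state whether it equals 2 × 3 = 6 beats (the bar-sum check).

1) 0.0ms=0b +201.342ms=1/2b
2) 201.342ms=1/2b +201.342ms=1/2b
3) 402.685ms=1b +201.342ms=1/2b
4) 604.027ms=3/2b +604.027ms=3/2b
5) 1208.054ms=3b +302.013ms=3/4b
6) 1510.067ms=15/4b +302.013ms=3/4b
7) 1812.081ms=9/2b +302.013ms=3/4b
8) 2114.094ms=21/4b +302.013ms=3/4b
Σ=6b of 6 (149bpm 3/4) — PASS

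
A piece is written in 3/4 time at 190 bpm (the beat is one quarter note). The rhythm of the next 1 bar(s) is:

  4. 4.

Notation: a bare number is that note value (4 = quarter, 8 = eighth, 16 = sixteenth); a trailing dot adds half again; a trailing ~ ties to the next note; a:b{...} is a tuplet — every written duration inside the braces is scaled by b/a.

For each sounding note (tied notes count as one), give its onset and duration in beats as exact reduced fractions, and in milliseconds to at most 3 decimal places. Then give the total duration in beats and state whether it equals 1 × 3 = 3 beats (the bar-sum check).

1) 0.0ms=0b +473.684ms=3/2b
2) 473.684ms=3/2b +473.684ms=3/2b
Σ=3b of 3 (190bpm 3/4) — PASS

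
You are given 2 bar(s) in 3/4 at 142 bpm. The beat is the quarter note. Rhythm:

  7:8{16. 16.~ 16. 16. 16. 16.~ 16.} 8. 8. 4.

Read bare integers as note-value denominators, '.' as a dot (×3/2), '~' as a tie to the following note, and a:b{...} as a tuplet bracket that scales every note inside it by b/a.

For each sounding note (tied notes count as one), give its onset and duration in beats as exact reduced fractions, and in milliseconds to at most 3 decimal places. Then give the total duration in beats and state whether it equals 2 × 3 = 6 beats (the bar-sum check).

1) 0.0ms=0b +181.087ms=3/7b
2) 181.087ms=3/7b +362.173ms=6/7b
3) 543.26ms=9/7b +181.087ms=3/7b
4) 724.346ms=12/7b +181.087ms=3/7b
5) 905.433ms=15/7b +362.173ms=6/7b
6) 1267.606ms=3b +316.901ms=3/4b
7) 1584.507ms=15/4b +316.901ms=3/4b
8) 1901.408ms=9/2b +633.803ms=3/2b
Σ=6b of 6 (142bpm 3/4) — PASS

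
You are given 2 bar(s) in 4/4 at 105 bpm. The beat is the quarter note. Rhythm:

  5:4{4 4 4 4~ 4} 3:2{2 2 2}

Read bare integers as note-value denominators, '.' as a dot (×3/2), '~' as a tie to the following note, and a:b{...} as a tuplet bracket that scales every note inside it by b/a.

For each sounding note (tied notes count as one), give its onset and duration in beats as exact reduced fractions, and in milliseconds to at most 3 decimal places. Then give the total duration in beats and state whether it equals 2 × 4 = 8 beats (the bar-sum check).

1) 0.0ms=0b +457.143ms=4/5b
2) 457.143ms=4/5b +457.143ms=4/5b
3) 914.286ms=8/5b +457.143ms=4/5b
4) 1371.429ms=12/5b +914.286ms=8/5b
5) 2285.714ms=4b +761.905ms=4/3b
6) 3047.619ms=16/3b +761.905ms=4/3b
7) 3809.524ms=20/3b +761.905ms=4/3b
Σ=8b of 8 (105bpm 4/4) — PASS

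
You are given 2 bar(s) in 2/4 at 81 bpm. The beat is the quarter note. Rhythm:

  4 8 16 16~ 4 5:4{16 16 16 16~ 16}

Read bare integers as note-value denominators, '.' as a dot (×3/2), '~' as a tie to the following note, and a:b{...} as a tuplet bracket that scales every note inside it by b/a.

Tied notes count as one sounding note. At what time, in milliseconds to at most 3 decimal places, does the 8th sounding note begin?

note 8 onset = 18/5b = 2666.667ms

1. 0.0ms @ 0 + 740.741ms (1)
2. 740.741ms @ 1 + 370.37ms (1/2)
3. 1111.111ms @ 3/2 + 185.185ms (1/4)
4. 1296.296ms @ 7/4 + 925.926ms (5/4)
5. 2222.222ms @ 3 + 148.148ms (1/5)
6. 2370.37ms @ 16/5 + 148.148ms (1/5)
7. 2518.519ms @ 17/5 + 148.148ms (1/5)
8. 2666.667ms @ 18/5 + 296.296ms (2/5)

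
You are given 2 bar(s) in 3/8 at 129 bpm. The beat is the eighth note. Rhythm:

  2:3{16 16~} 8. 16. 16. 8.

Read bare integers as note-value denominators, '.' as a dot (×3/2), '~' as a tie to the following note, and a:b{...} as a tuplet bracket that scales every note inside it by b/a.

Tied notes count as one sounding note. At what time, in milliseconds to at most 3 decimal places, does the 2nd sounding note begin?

note 2 onset = 3/4b = 348.837ms

1. 0.0ms @ 0 + 348.837ms (3/4)
2. 348.837ms @ 3/4 + 1046.512ms (9/4)
3. 1395.349ms @ 3 + 348.837ms (3/4)
4. 1744.186ms @ 15/4 + 348.837ms (3/4)
5. 2093.023ms @ 9/2 + 697.674ms (3/2)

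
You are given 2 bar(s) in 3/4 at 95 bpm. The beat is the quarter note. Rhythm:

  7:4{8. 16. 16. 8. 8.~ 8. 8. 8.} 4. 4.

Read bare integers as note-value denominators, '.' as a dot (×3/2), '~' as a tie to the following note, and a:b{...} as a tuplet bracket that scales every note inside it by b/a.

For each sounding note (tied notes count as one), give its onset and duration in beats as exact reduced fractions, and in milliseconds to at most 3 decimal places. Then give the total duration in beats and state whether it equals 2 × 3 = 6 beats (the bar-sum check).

1) 0.0ms=0b +270.677ms=3/7b
2) 270.677ms=3/7b +135.338ms=3/14b
3) 406.015ms=9/14b +135.338ms=3/14b
4) 541.353ms=6/7b +270.677ms=3/7b
5) 812.03ms=9/7b +541.353ms=6/7b
6) 1353.383ms=15/7b +270.677ms=3/7b
7) 1624.06ms=18/7b +270.677ms=3/7b
8) 1894.737ms=3b +947.368ms=3/2b
9) 2842.105ms=9/2b +947.368ms=3/2b
Σ=6b of 6 (95bpm 3/4) — PASS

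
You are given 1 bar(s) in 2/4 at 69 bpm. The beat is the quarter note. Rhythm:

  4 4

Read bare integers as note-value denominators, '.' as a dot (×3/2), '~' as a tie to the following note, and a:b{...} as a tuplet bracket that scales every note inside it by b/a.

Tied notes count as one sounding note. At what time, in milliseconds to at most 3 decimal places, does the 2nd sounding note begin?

1. 0.0ms @ 0 + 869.565ms (1)
2. 869.565ms @ 1 + 869.565ms (1)

note 2 onset = 1b = 869.565ms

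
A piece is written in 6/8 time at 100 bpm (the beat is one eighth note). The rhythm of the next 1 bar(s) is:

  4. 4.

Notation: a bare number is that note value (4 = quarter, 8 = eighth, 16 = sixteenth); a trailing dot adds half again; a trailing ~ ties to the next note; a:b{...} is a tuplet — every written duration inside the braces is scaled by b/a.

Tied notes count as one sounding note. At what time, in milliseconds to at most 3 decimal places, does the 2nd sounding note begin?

1. 0.0ms @ 0 + 1800.0ms (3)
2. 1800.0ms @ 3 + 1800.0ms (3)

note 2 onset = 3b = 1800.0ms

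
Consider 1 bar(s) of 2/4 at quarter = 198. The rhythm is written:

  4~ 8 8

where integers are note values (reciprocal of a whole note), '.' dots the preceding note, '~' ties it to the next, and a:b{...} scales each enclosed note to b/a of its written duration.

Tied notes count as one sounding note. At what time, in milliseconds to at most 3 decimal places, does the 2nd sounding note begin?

1. 0.0ms @ 0 + 454.545ms (3/2)
2. 454.545ms @ 3/2 + 151.515ms (1/2)

note 2 onset = 3/2b = 454.545ms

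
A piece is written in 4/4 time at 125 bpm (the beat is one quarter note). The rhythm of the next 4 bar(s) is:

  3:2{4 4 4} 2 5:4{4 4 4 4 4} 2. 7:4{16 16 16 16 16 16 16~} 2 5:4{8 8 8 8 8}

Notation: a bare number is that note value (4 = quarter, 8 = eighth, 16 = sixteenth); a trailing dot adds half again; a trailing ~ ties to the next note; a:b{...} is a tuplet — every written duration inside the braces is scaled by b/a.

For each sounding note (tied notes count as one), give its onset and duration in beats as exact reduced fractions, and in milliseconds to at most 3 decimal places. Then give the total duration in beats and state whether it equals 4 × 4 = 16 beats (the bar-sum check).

1) 0.0ms=0b +320.0ms=2/3b
2) 320.0ms=2/3b +320.0ms=2/3b
3) 640.0ms=4/3b +320.0ms=2/3b
4) 960.0ms=2b +960.0ms=2b
5) 1920.0ms=4b +384.0ms=4/5b
6) 2304.0ms=24/5b +384.0ms=4/5b
7) 2688.0ms=28/5b +384.0ms=4/5b
8) 3072.0ms=32/5b +384.0ms=4/5b
9) 3456.0ms=36/5b +384.0ms=4/5b
10) 3840.0ms=8b +1440.0ms=3b
11) 5280.0ms=11b +68.571ms=1/7b
12) 5348.571ms=78/7b +68.571ms=1/7b
13) 5417.143ms=79/7b +68.571ms=1/7b
14) 5485.714ms=80/7b +68.571ms=1/7b
15) 5554.286ms=81/7b +68.571ms=1/7b
16) 5622.857ms=82/7b +68.571ms=1/7b
17) 5691.429ms=83/7b +1028.571ms=15/7b
18) 6720.0ms=14b +192.0ms=2/5b
19) 6912.0ms=72/5b +192.0ms=2/5b
20) 7104.0ms=74/5b +192.0ms=2/5b
21) 7296.0ms=76/5b +192.0ms=2/5b
22) 7488.0ms=78/5b +192.0ms=2/5b
Σ=16b of 16 (125bpm 4/4) — PASS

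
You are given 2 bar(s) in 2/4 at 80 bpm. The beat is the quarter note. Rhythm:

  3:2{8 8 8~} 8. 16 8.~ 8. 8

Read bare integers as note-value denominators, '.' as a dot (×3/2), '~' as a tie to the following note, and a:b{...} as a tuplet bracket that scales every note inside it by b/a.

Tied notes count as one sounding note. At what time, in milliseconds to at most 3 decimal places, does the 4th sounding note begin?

note 4 onset = 7/4b = 1312.5ms

1. 0.0ms @ 0 + 250.0ms (1/3)
2. 250.0ms @ 1/3 + 250.0ms (1/3)
3. 500.0ms @ 2/3 + 812.5ms (13/12)
4. 1312.5ms @ 7/4 + 187.5ms (1/4)
5. 1500.0ms @ 2 + 1125.0ms (3/2)
6. 2625.0ms @ 7/2 + 375.0ms (1/2)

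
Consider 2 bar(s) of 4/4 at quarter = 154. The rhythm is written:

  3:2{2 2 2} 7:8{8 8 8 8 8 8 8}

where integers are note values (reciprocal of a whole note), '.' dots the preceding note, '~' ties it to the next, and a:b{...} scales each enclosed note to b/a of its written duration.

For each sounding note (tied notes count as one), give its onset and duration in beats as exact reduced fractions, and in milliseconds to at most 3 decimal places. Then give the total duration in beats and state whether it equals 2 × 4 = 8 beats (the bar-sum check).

1) 0.0ms=0b +519.481ms=4/3b
2) 519.481ms=4/3b +519.481ms=4/3b
3) 1038.961ms=8/3b +519.481ms=4/3b
4) 1558.442ms=4b +222.635ms=4/7b
5) 1781.076ms=32/7b +222.635ms=4/7b
6) 2003.711ms=36/7b +222.635ms=4/7b
7) 2226.345ms=40/7b +222.635ms=4/7b
8) 2448.98ms=44/7b +222.635ms=4/7b
9) 2671.614ms=48/7b +222.635ms=4/7b
10) 2894.249ms=52/7b +222.635ms=4/7b
Σ=8b of 8 (154bpm 4/4) — PASS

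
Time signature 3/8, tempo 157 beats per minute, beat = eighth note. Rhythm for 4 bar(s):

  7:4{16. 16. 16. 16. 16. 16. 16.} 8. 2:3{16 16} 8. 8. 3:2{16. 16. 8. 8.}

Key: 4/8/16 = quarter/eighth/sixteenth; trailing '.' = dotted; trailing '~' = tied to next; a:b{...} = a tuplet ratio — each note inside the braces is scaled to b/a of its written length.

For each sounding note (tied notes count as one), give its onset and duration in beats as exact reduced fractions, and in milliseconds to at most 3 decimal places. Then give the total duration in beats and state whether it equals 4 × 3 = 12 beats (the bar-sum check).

1) 0.0ms=0b +163.785ms=3/7b
2) 163.785ms=3/7b +163.785ms=3/7b
3) 327.571ms=6/7b +163.785ms=3/7b
4) 491.356ms=9/7b +163.785ms=3/7b
5) 655.141ms=12/7b +163.785ms=3/7b
6) 818.926ms=15/7b +163.785ms=3/7b
7) 982.712ms=18/7b +163.785ms=3/7b
8) 1146.497ms=3b +573.248ms=3/2b
9) 1719.745ms=9/2b +286.624ms=3/4b
10) 2006.369ms=21/4b +286.624ms=3/4b
11) 2292.994ms=6b +573.248ms=3/2b
12) 2866.242ms=15/2b +573.248ms=3/2b
13) 3439.49ms=9b +191.083ms=1/2b
14) 3630.573ms=19/2b +191.083ms=1/2b
15) 3821.656ms=10b +382.166ms=1b
16) 4203.822ms=11b +382.166ms=1b
Σ=12b of 12 (157bpm 3/8) — PASS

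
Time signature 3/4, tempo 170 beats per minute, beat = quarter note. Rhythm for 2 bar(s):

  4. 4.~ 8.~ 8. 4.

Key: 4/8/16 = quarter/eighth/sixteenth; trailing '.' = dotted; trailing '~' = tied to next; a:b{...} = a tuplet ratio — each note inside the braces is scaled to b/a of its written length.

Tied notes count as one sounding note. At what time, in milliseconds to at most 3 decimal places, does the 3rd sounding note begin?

1. 0.0ms @ 0 + 529.412ms (3/2)
2. 529.412ms @ 3/2 + 1058.824ms (3)
3. 1588.235ms @ 9/2 + 529.412ms (3/2)

note 3 onset = 9/2b = 1588.235ms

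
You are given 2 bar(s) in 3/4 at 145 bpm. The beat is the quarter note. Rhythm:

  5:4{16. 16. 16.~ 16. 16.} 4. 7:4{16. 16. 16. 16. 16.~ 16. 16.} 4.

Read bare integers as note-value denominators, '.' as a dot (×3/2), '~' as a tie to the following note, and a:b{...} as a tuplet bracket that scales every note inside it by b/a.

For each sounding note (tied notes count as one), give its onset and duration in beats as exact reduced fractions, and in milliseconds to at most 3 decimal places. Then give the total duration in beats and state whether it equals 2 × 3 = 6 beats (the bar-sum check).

1) 0.0ms=0b +124.138ms=3/10b
2) 124.138ms=3/10b +124.138ms=3/10b
3) 248.276ms=3/5b +248.276ms=3/5b
4) 496.552ms=6/5b +124.138ms=3/10b
5) 620.69ms=3/2b +620.69ms=3/2b
6) 1241.379ms=3b +88.67ms=3/14b
7) 1330.049ms=45/14b +88.67ms=3/14b
8) 1418.719ms=24/7b +88.67ms=3/14b
9) 1507.389ms=51/14b +88.67ms=3/14b
10) 1596.059ms=27/7b +177.34ms=3/7b
11) 1773.399ms=30/7b +88.67ms=3/14b
12) 1862.069ms=9/2b +620.69ms=3/2b
Σ=6b of 6 (145bpm 3/4) — PASS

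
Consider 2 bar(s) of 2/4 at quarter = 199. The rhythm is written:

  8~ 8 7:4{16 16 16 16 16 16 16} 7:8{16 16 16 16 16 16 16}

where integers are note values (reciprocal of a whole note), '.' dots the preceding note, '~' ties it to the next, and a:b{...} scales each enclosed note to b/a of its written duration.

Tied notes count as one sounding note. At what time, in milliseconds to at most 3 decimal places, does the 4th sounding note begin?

note 4 onset = 9/7b = 387.653ms

1. 0.0ms @ 0 + 301.508ms (1)
2. 301.508ms @ 1 + 43.073ms (1/7)
3. 344.58ms @ 8/7 + 43.073ms (1/7)
4. 387.653ms @ 9/7 + 43.073ms (1/7)
5. 430.725ms @ 10/7 + 43.073ms (1/7)
6. 473.798ms @ 11/7 + 43.073ms (1/7)
7. 516.87ms @ 12/7 + 43.073ms (1/7)
8. 559.943ms @ 13/7 + 43.073ms (1/7)
9. 603.015ms @ 2 + 86.145ms (2/7)
10. 689.16ms @ 16/7 + 86.145ms (2/7)
11. 775.305ms @ 18/7 + 86.145ms (2/7)
12. 861.45ms @ 20/7 + 86.145ms (2/7)
13. 947.595ms @ 22/7 + 86.145ms (2/7)
14. 1033.74ms @ 24/7 + 86.145ms (2/7)
15. 1119.885ms @ 26/7 + 86.145ms (2/7)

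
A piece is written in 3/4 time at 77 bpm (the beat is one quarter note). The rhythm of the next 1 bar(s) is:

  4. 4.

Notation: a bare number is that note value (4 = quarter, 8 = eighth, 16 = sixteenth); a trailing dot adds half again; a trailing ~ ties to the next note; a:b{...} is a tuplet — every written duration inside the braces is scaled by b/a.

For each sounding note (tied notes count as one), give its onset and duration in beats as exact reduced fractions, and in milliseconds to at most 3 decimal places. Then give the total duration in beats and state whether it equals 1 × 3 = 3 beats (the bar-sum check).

1) 0.0ms=0b +1168.831ms=3/2b
2) 1168.831ms=3/2b +1168.831ms=3/2b
Σ=3b of 3 (77bpm 3/4) — PASS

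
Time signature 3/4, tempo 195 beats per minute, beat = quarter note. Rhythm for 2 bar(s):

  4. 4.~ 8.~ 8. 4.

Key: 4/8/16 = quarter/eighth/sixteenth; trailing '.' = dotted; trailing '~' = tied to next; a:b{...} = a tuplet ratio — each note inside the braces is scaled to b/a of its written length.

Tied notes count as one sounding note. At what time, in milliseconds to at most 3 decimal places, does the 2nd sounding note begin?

1. 0.0ms @ 0 + 461.538ms (3/2)
2. 461.538ms @ 3/2 + 923.077ms (3)
3. 1384.615ms @ 9/2 + 461.538ms (3/2)

note 2 onset = 3/2b = 461.538ms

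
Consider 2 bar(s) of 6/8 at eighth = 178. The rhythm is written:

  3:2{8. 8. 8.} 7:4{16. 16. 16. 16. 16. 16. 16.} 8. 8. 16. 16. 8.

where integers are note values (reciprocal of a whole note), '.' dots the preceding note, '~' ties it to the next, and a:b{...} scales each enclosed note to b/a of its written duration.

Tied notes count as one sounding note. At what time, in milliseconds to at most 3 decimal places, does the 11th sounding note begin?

1. 0.0ms @ 0 + 337.079ms (1)
2. 337.079ms @ 1 + 337.079ms (1)
3. 674.157ms @ 2 + 337.079ms (1)
4. 1011.236ms @ 3 + 144.462ms (3/7)
5. 1155.698ms @ 24/7 + 144.462ms (3/7)
6. 1300.161ms @ 27/7 + 144.462ms (3/7)
7. 1444.623ms @ 30/7 + 144.462ms (3/7)
8. 1589.085ms @ 33/7 + 144.462ms (3/7)
9. 1733.547ms @ 36/7 + 144.462ms (3/7)
10. 1878.01ms @ 39/7 + 144.462ms (3/7)
11. 2022.472ms @ 6 + 505.618ms (3/2)
12. 2528.09ms @ 15/2 + 505.618ms (3/2)
13. 3033.708ms @ 9 + 252.809ms (3/4)
14. 3286.517ms @ 39/4 + 252.809ms (3/4)
15. 3539.326ms @ 21/2 + 505.618ms (3/2)

note 11 onset = 6b = 2022.472ms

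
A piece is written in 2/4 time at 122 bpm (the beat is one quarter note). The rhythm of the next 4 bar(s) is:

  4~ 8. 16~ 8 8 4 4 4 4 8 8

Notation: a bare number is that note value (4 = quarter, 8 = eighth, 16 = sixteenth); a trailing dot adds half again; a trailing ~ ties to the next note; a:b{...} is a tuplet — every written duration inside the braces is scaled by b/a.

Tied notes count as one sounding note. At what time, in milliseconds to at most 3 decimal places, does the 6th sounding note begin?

1. 0.0ms @ 0 + 860.656ms (7/4)
2. 860.656ms @ 7/4 + 368.852ms (3/4)
3. 1229.508ms @ 5/2 + 245.902ms (1/2)
4. 1475.41ms @ 3 + 491.803ms (1)
5. 1967.213ms @ 4 + 491.803ms (1)
6. 2459.016ms @ 5 + 491.803ms (1)
7. 2950.82ms @ 6 + 491.803ms (1)
8. 3442.623ms @ 7 + 245.902ms (1/2)
9. 3688.525ms @ 15/2 + 245.902ms (1/2)

note 6 onset = 5b = 2459.016ms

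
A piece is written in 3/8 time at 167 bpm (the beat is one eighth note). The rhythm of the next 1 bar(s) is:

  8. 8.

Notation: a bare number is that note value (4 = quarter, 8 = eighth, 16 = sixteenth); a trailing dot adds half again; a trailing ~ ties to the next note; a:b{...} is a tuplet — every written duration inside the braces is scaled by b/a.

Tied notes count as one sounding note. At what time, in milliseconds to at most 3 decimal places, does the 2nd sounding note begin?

1. 0.0ms @ 0 + 538.922ms (3/2)
2. 538.922ms @ 3/2 + 538.922ms (3/2)

note 2 onset = 3/2b = 538.922ms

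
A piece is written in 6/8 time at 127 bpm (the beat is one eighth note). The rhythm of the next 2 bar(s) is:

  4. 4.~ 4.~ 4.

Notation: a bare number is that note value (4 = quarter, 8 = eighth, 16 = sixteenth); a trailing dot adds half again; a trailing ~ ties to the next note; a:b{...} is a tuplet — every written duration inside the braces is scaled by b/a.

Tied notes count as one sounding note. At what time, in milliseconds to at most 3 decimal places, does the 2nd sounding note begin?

note 2 onset = 3b = 1417.323ms

1. 0.0ms @ 0 + 1417.323ms (3)
2. 1417.323ms @ 3 + 4251.969ms (9)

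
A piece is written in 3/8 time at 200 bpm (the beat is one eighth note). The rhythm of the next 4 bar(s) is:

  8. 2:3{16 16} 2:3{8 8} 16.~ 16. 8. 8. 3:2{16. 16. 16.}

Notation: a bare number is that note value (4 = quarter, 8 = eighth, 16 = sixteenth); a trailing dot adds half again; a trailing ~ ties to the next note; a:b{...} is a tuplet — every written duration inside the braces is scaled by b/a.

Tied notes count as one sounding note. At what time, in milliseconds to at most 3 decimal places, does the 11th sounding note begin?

1. 0.0ms @ 0 + 450.0ms (3/2)
2. 450.0ms @ 3/2 + 225.0ms (3/4)
3. 675.0ms @ 9/4 + 225.0ms (3/4)
4. 900.0ms @ 3 + 450.0ms (3/2)
5. 1350.0ms @ 9/2 + 450.0ms (3/2)
6. 1800.0ms @ 6 + 450.0ms (3/2)
7. 2250.0ms @ 15/2 + 450.0ms (3/2)
8. 2700.0ms @ 9 + 450.0ms (3/2)
9. 3150.0ms @ 21/2 + 150.0ms (1/2)
10. 3300.0ms @ 11 + 150.0ms (1/2)
11. 3450.0ms @ 23/2 + 150.0ms (1/2)

note 11 onset = 23/2b = 3450.0ms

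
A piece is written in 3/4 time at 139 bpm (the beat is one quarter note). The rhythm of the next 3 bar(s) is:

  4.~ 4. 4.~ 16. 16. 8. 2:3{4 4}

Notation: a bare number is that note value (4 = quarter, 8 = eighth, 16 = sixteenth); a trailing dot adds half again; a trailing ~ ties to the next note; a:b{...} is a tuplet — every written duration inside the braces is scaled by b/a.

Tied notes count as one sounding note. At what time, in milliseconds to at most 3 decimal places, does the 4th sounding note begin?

1. 0.0ms @ 0 + 1294.964ms (3)
2. 1294.964ms @ 3 + 809.353ms (15/8)
3. 2104.317ms @ 39/8 + 161.871ms (3/8)
4. 2266.187ms @ 21/4 + 323.741ms (3/4)
5. 2589.928ms @ 6 + 647.482ms (3/2)
6. 3237.41ms @ 15/2 + 647.482ms (3/2)

note 4 onset = 21/4b = 2266.187ms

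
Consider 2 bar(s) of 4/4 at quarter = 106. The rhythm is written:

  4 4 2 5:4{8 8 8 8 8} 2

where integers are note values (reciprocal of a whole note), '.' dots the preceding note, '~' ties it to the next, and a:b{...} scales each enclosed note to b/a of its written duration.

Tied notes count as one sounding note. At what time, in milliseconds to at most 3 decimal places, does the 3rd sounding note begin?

1. 0.0ms @ 0 + 566.038ms (1)
2. 566.038ms @ 1 + 566.038ms (1)
3. 1132.075ms @ 2 + 1132.075ms (2)
4. 2264.151ms @ 4 + 226.415ms (2/5)
5. 2490.566ms @ 22/5 + 226.415ms (2/5)
6. 2716.981ms @ 24/5 + 226.415ms (2/5)
7. 2943.396ms @ 26/5 + 226.415ms (2/5)
8. 3169.811ms @ 28/5 + 226.415ms (2/5)
9. 3396.226ms @ 6 + 1132.075ms (2)

note 3 onset = 2b = 1132.075ms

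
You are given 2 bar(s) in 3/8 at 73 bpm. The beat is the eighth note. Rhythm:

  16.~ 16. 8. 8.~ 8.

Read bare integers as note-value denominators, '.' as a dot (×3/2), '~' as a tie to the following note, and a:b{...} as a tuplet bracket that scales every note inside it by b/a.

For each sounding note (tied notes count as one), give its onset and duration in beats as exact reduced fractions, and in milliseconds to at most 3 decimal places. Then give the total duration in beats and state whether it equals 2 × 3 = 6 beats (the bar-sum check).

1) 0.0ms=0b +1232.877ms=3/2b
2) 1232.877ms=3/2b +1232.877ms=3/2b
3) 2465.753ms=3b +2465.753ms=3b
Σ=6b of 6 (73bpm 3/8) — PASS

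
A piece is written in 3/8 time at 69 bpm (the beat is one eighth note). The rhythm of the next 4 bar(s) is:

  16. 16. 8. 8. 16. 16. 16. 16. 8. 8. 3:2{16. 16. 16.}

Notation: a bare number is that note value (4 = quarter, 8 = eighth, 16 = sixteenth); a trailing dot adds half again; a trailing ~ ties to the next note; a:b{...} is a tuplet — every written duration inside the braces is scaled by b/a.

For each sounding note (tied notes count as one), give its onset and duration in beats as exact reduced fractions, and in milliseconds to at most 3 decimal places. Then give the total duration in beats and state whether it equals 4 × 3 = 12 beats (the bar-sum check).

1) 0.0ms=0b +652.174ms=3/4b
2) 652.174ms=3/4b +652.174ms=3/4b
3) 1304.348ms=3/2b +1304.348ms=3/2b
4) 2608.696ms=3b +1304.348ms=3/2b
5) 3913.043ms=9/2b +652.174ms=3/4b
6) 4565.217ms=21/4b +652.174ms=3/4b
7) 5217.391ms=6b +652.174ms=3/4b
8) 5869.565ms=27/4b +652.174ms=3/4b
9) 6521.739ms=15/2b +1304.348ms=3/2b
10) 7826.087ms=9b +1304.348ms=3/2b
11) 9130.435ms=21/2b +434.783ms=1/2b
12) 9565.217ms=11b +434.783ms=1/2b
13) 10000.0ms=23/2b +434.783ms=1/2b
Σ=12b of 12 (69bpm 3/8) — PASS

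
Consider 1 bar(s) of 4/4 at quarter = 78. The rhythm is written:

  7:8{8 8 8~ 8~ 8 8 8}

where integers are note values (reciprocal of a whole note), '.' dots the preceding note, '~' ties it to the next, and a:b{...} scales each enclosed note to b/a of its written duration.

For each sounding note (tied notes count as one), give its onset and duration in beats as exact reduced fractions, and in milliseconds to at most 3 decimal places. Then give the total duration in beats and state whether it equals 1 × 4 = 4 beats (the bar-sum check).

1) 0.0ms=0b +439.56ms=4/7b
2) 439.56ms=4/7b +439.56ms=4/7b
3) 879.121ms=8/7b +1318.681ms=12/7b
4) 2197.802ms=20/7b +439.56ms=4/7b
5) 2637.363ms=24/7b +439.56ms=4/7b
Σ=4b of 4 (78bpm 4/4) — PASS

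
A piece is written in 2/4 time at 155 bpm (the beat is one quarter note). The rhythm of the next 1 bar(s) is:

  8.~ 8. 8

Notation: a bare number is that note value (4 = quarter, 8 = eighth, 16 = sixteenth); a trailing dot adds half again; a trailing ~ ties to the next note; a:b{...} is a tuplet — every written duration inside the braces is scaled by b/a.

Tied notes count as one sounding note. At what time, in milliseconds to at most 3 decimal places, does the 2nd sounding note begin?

1. 0.0ms @ 0 + 580.645ms (3/2)
2. 580.645ms @ 3/2 + 193.548ms (1/2)

note 2 onset = 3/2b = 580.645ms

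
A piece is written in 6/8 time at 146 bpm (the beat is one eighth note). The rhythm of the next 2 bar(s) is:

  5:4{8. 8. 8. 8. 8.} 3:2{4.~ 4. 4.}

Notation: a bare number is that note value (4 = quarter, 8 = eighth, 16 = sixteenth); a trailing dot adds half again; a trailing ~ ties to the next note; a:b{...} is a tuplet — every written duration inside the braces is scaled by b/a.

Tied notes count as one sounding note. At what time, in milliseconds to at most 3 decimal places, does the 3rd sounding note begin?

1. 0.0ms @ 0 + 493.151ms (6/5)
2. 493.151ms @ 6/5 + 493.151ms (6/5)
3. 986.301ms @ 12/5 + 493.151ms (6/5)
4. 1479.452ms @ 18/5 + 493.151ms (6/5)
5. 1972.603ms @ 24/5 + 493.151ms (6/5)
6. 2465.753ms @ 6 + 1643.836ms (4)
7. 4109.589ms @ 10 + 821.918ms (2)

note 3 onset = 12/5b = 986.301ms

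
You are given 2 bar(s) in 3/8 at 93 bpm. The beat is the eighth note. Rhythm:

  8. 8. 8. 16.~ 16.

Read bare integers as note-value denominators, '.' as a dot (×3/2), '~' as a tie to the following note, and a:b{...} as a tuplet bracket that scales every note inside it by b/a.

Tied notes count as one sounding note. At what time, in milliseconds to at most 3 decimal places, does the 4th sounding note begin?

1. 0.0ms @ 0 + 967.742ms (3/2)
2. 967.742ms @ 3/2 + 967.742ms (3/2)
3. 1935.484ms @ 3 + 967.742ms (3/2)
4. 2903.226ms @ 9/2 + 967.742ms (3/2)

note 4 onset = 9/2b = 2903.226ms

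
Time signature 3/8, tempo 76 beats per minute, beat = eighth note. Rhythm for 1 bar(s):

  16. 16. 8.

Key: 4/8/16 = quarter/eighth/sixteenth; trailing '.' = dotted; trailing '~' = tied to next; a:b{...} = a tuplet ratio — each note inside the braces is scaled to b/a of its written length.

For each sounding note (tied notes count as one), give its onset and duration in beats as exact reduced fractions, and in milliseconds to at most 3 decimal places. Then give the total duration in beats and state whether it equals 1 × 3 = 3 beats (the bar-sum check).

1) 0.0ms=0b +592.105ms=3/4b
2) 592.105ms=3/4b +592.105ms=3/4b
3) 1184.211ms=3/2b +1184.211ms=3/2b
Σ=3b of 3 (76bpm 3/8) — PASS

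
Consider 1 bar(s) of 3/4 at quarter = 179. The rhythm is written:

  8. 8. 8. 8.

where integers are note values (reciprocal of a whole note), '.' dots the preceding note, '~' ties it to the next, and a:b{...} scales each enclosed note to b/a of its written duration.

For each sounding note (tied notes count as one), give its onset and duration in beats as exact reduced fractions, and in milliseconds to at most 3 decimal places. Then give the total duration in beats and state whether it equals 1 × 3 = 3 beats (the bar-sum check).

1) 0.0ms=0b +251.397ms=3/4b
2) 251.397ms=3/4b +251.397ms=3/4b
3) 502.793ms=3/2b +251.397ms=3/4b
4) 754.19ms=9/4b +251.397ms=3/4b
Σ=3b of 3 (179bpm 3/4) — PASS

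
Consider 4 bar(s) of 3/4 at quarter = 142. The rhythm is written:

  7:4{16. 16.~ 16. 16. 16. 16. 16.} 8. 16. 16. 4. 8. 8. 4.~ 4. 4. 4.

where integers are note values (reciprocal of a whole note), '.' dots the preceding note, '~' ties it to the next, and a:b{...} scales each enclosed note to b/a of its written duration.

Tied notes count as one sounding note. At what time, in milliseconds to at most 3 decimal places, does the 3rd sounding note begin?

note 3 onset = 9/14b = 271.63ms

1. 0.0ms @ 0 + 90.543ms (3/14)
2. 90.543ms @ 3/14 + 181.087ms (3/7)
3. 271.63ms @ 9/14 + 90.543ms (3/14)
4. 362.173ms @ 6/7 + 90.543ms (3/14)
5. 452.716ms @ 15/14 + 90.543ms (3/14)
6. 543.26ms @ 9/7 + 90.543ms (3/14)
7. 633.803ms @ 3/2 + 316.901ms (3/4)
8. 950.704ms @ 9/4 + 158.451ms (3/8)
9. 1109.155ms @ 21/8 + 158.451ms (3/8)
10. 1267.606ms @ 3 + 633.803ms (3/2)
11. 1901.408ms @ 9/2 + 316.901ms (3/4)
12. 2218.31ms @ 21/4 + 316.901ms (3/4)
13. 2535.211ms @ 6 + 1267.606ms (3)
14. 3802.817ms @ 9 + 633.803ms (3/2)
15. 4436.62ms @ 21/2 + 633.803ms (3/2)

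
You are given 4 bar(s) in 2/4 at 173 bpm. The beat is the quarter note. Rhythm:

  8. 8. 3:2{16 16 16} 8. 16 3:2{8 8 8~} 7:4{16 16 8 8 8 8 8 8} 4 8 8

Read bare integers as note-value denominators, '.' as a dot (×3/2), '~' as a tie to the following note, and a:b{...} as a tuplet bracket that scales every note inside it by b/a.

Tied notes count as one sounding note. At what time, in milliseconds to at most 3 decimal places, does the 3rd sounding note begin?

note 3 onset = 3/2b = 520.231ms

1. 0.0ms @ 0 + 260.116ms (3/4)
2. 260.116ms @ 3/4 + 260.116ms (3/4)
3. 520.231ms @ 3/2 + 57.803ms (1/6)
4. 578.035ms @ 5/3 + 57.803ms (1/6)
5. 635.838ms @ 11/6 + 57.803ms (1/6)
6. 693.642ms @ 2 + 260.116ms (3/4)
7. 953.757ms @ 11/4 + 86.705ms (1/4)
8. 1040.462ms @ 3 + 115.607ms (1/3)
9. 1156.069ms @ 10/3 + 115.607ms (1/3)
10. 1271.676ms @ 11/3 + 165.153ms (10/21)
11. 1436.829ms @ 29/7 + 49.546ms (1/7)
12. 1486.375ms @ 30/7 + 99.092ms (2/7)
13. 1585.467ms @ 32/7 + 99.092ms (2/7)
14. 1684.558ms @ 34/7 + 99.092ms (2/7)
15. 1783.65ms @ 36/7 + 99.092ms (2/7)
16. 1882.742ms @ 38/7 + 99.092ms (2/7)
17. 1981.833ms @ 40/7 + 99.092ms (2/7)
18. 2080.925ms @ 6 + 346.821ms (1)
19. 2427.746ms @ 7 + 173.41ms (1/2)
20. 2601.156ms @ 15/2 + 173.41ms (1/2)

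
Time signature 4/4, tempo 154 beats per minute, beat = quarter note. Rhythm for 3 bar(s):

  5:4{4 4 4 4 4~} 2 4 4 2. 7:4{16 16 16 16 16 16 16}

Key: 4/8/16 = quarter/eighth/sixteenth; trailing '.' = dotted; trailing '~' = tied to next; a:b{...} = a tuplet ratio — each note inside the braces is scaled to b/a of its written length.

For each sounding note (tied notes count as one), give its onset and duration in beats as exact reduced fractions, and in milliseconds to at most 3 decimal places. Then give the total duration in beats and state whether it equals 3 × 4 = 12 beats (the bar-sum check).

1) 0.0ms=0b +311.688ms=4/5b
2) 311.688ms=4/5b +311.688ms=4/5b
3) 623.377ms=8/5b +311.688ms=4/5b
4) 935.065ms=12/5b +311.688ms=4/5b
5) 1246.753ms=16/5b +1090.909ms=14/5b
6) 2337.662ms=6b +389.61ms=1b
7) 2727.273ms=7b +389.61ms=1b
8) 3116.883ms=8b +1168.831ms=3b
9) 4285.714ms=11b +55.659ms=1/7b
10) 4341.373ms=78/7b +55.659ms=1/7b
11) 4397.032ms=79/7b +55.659ms=1/7b
12) 4452.69ms=80/7b +55.659ms=1/7b
13) 4508.349ms=81/7b +55.659ms=1/7b
14) 4564.007ms=82/7b +55.659ms=1/7b
15) 4619.666ms=83/7b +55.659ms=1/7b
Σ=12b of 12 (154bpm 4/4) — PASS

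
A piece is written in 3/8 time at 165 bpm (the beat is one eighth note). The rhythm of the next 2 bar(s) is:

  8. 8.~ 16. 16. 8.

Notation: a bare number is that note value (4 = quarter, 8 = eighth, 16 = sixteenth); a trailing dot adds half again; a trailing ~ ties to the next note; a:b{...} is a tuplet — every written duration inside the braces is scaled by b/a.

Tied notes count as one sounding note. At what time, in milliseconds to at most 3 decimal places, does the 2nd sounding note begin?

note 2 onset = 3/2b = 545.455ms

1. 0.0ms @ 0 + 545.455ms (3/2)
2. 545.455ms @ 3/2 + 818.182ms (9/4)
3. 1363.636ms @ 15/4 + 272.727ms (3/4)
4. 1636.364ms @ 9/2 + 545.455ms (3/2)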